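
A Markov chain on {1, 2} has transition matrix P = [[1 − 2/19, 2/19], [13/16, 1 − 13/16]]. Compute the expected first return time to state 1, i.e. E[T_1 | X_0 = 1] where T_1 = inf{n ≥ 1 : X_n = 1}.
E[T_1 | X_0 = 1] = 1/π_1 = 279/247

For an irreducible recurrent Markov chain with stationary distribution π, E[T_i | X_0 = i] = 1/π_i (Kac's formula). Here π_1 = (13/16)/(2/19 + 13/16) = (13/16)/(279/304) = 247/279, so E[T_1 | X_0 = 1] = 1/π_1 = (2/19 + 13/16)/(13/16) = (279/304)/(13/16) = 279/247.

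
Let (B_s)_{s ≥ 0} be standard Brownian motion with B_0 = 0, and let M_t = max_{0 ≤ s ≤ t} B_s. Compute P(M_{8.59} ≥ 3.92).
P(M_{8.59} ≥ 3.92) = 2·P(B_{8.59} ≥ 3.92) = 2(1 − Φ(3.92/√8.59)) ≈ 0.1811

By the reflection principle for Brownian motion, P(M_t ≥ a) = 2 · P(B_t ≥ a) for a ≥ 0. Since B_t ~ N(0, t), P(B_t ≥ 3.92) = 1 − Φ(3.92/√t) = 1 − Φ(3.92/√8.59) = 1 − Φ(1.3375). So
  P(M_{8.59} ≥ 3.92) = 2(1 − Φ(1.3375)) ≈ 0.1811.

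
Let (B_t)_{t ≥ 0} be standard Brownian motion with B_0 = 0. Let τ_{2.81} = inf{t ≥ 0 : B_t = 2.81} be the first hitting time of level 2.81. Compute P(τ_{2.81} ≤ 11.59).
P(τ_{2.81} ≤ 11.59) = 2(1 − Φ(2.81/√11.59)) = 2(1 − Φ(0.8254)) ≈ 0.4091

By the reflection principle for standard BM, P(τ_b ≤ t) = 2 · P(B_t ≥ b). Since B_t ~ N(0, t), P(B_t ≥ 2.81) = 1 − Φ(2.81/√t) = 1 − Φ(2.81/√11.59) = 1 − Φ(0.8254) ≈ 0.20457. Doubling: P(τ_{2.81} ≤ 11.59) ≈ 2 · 0.20457 = 0.40914 ≈ 0.4091.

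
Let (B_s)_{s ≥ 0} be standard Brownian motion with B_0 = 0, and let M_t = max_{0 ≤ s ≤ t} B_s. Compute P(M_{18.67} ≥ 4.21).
P(M_{18.67} ≥ 4.21) = 2·P(B_{18.67} ≥ 4.21) = 2(1 − Φ(4.21/√18.67)) ≈ 0.3299

By the reflection principle for Brownian motion, P(M_t ≥ a) = 2 · P(B_t ≥ a) for a ≥ 0. Since B_t ~ N(0, t), P(B_t ≥ 4.21) = 1 − Φ(4.21/√t) = 1 − Φ(4.21/√18.67) = 1 − Φ(0.9743). So
  P(M_{18.67} ≥ 4.21) = 2(1 − Φ(0.9743)) ≈ 0.3299.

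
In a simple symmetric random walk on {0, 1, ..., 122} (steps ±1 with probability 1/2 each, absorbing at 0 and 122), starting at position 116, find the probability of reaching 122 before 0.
P(hit 122 before 0) = 116/122 = 58/61

Let u_k = P(hit 122 before 0 | start at k). Then u_0 = 0, u_122 = 1, and u_k = u_{k-1}/2 + u_{k+1}/2 for 1 ≤ k ≤ 121. This harmonic recurrence is solved by u_k = k/122, giving u_116 = 116/122 = 58/61.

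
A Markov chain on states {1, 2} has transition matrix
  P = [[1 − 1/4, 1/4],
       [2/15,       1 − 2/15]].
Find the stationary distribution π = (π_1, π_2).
π_1 = 8/23, π_2 = 15/23

Solve πP = π with π_1 + π_2 = 1. From πP = π: π_1 · (1 − 1/4) + π_2 · 2/15 = π_1 ⇒ π_2 · 2/15 = π_1 · 1/4 ⇒ π_2/π_1 = (1/4)/(2/15) = 15/8. Together with π_1 + π_2 = 1:
  π_1 = (2/15)/(1/4 + 2/15) = (2/15)/(23/60) = 8/23,
  π_2 = (1/4)/(1/4 + 2/15) = (1/4)/(23/60) = 15/23.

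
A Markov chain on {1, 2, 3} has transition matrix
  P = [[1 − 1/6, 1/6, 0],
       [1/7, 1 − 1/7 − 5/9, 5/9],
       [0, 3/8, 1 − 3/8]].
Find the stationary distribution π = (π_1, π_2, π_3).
π = (162/631, 189/631, 280/631)

This is a birth-death chain on three states, which satisfies detailed balance: π_1 · P_{12} = π_2 · P_{21} and π_2 · P_{23} = π_3 · P_{32}.
From π_1 · 1/6 = π_2 · 1/7: π_2/π_1 = (1/6)/(1/7) = 7/6.
From π_2 · 5/9 = π_3 · 3/8: π_3/π_2 = (5/9)/(3/8) = 40/27.
Take π_1 proportional to 1; then unnormalized π = (1, 7/6, 140/81). Normalize by dividing by the sum 631/162:
  π = (162/631, 189/631, 280/631).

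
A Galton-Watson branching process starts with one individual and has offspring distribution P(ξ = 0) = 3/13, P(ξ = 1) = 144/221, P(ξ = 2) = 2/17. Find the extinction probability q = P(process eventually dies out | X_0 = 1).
q = 1

Mean offspring μ = 0·3/13 + 1·144/221 + 2·2/17 = 196/221 ≤ 1. For μ ≤ 1 with offspring not concentrated at 1, the Galton-Watson process goes extinct almost surely, so q = 1.
(Algebraic check: The pgf is f(s) = 3/13 + 144/221·s + 2/17·s². The extinction probability q is the smallest fixed point of f in [0, 1]. Setting s = f(s):
  2/17·s² + (144/221 − 1)·s + 3/13 = 0
  2/17·s² − (3/13 + 2/17)·s + 3/13 = 0
which factors as (s − 1)·(2/17·s − 3/13) = 0, giving roots s = 1 and s = (3/13)/(2/17) = 51/26. Since 51/26 ≥ 1, the smallest root in [0, 1] is s = 1.)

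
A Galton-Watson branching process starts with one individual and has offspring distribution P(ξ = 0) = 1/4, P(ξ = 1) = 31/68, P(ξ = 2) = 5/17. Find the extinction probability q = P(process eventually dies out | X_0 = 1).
q = 17/20

The pgf is f(s) = 1/4 + 31/68·s + 5/17·s². The extinction probability q is the smallest fixed point of f in [0, 1]. Setting s = f(s):
  5/17·s² + (31/68 − 1)·s + 1/4 = 0
  5/17·s² − (1/4 + 5/17)·s + 1/4 = 0
which factors as (s − 1)·(5/17·s − 1/4) = 0, giving roots s = 1 and s = (1/4)/(5/17) = 17/20.
Mean offspring μ = 31/68 + 2·5/17 = 71/68 > 1 (supercritical), so q < 1. The extinction probability is the smaller root: q = (1/4)/(5/17) = 17/20.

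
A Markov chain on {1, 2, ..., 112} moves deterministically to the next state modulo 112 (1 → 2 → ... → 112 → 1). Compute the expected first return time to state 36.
E[T_36 | X_0 = 36] = 112

The chain cycles deterministically, so starting at state 36 it returns in exactly 112 steps. Equivalently, the stationary distribution is uniform π_j = 1/112 for every state j, so by Kac's formula E[T_36] = 1/π_36 = 112.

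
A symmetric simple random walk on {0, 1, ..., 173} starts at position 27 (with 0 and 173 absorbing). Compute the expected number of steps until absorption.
E[τ | X_0 = 27] = 3942

Let v_k = E[τ | X_0 = k]. Boundary: v_0 = v_173 = 0. Recurrence: v_k = 1 + (v_{k-1} + v_{k+1})/2 for 1 ≤ k ≤ 172. The particular solution to v_k − (v_{k-1} + v_{k+1})/2 = 1 is v_k = −k^2. Adding homogeneous solution A + B k and matching boundaries gives v_k = k (173 − k). Substituting k = 27: v_27 = 27 · 146 = 3942.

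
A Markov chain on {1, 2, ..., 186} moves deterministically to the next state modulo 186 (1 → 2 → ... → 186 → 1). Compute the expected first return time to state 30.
E[T_30 | X_0 = 30] = 186

The chain cycles deterministically, so starting at state 30 it returns in exactly 186 steps. Equivalently, the stationary distribution is uniform π_j = 1/186 for every state j, so by Kac's formula E[T_30] = 1/π_30 = 186.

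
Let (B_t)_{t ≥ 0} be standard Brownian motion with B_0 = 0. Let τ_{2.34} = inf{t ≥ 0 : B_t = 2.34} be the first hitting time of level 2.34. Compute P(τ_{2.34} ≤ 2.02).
P(τ_{2.34} ≤ 2.02) = 2(1 − Φ(2.34/√2.02)) = 2(1 − Φ(1.6464)) ≈ 0.0997

By the reflection principle for standard BM, P(τ_b ≤ t) = 2 · P(B_t ≥ b). Since B_t ~ N(0, t), P(B_t ≥ 2.34) = 1 − Φ(2.34/√t) = 1 − Φ(2.34/√2.02) = 1 − Φ(1.6464) ≈ 0.04984. Doubling: P(τ_{2.34} ≤ 2.02) ≈ 2 · 0.04984 = 0.09968 ≈ 0.0997.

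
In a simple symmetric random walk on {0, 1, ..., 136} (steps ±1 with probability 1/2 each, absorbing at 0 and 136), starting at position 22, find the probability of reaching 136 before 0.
P(hit 136 before 0) = 22/136 = 11/68

Let u_k = P(hit 136 before 0 | start at k). Then u_0 = 0, u_136 = 1, and u_k = u_{k-1}/2 + u_{k+1}/2 for 1 ≤ k ≤ 135. This harmonic recurrence is solved by u_k = k/136, giving u_22 = 22/136 = 11/68.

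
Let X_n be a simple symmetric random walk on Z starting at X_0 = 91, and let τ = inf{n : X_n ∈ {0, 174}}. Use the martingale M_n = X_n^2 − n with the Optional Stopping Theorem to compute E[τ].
E[τ] = 7553

M_n = X_n^2 − n is a martingale (since E[X_{n+1}^2 | F_n] = X_n^2 + 1). By OST (τ has finite mean in a bounded region), E[M_τ] = E[M_0] = X_0^2 − 0 = 91^2 = 8281. Also E[M_τ] = E[X_τ^2] − E[τ]. The walk exits at 0 or 174, with P(hit 174 first) = 91/174, so E[X_τ^2] = 174^2 · 91/174 + 0 = 15834. Thus E[τ] = E[X_τ^2] − E[M_τ] = 15834 − 8281 = 7553 = 91(174 − 91) = 7553.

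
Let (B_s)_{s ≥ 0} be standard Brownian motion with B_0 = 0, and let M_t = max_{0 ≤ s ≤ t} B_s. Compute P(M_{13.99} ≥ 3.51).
P(M_{13.99} ≥ 3.51) = 2·P(B_{13.99} ≥ 3.51) = 2(1 − Φ(3.51/√13.99)) ≈ 0.3480

By the reflection principle for Brownian motion, P(M_t ≥ a) = 2 · P(B_t ≥ a) for a ≥ 0. Since B_t ~ N(0, t), P(B_t ≥ 3.51) = 1 − Φ(3.51/√t) = 1 − Φ(3.51/√13.99) = 1 − Φ(0.9384). So
  P(M_{13.99} ≥ 3.51) = 2(1 − Φ(0.9384)) ≈ 0.3480.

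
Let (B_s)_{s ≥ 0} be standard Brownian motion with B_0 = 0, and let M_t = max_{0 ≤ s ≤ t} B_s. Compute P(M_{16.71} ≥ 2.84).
P(M_{16.71} ≥ 2.84) = 2·P(B_{16.71} ≥ 2.84) = 2(1 − Φ(2.84/√16.71)) ≈ 0.4872

By the reflection principle for Brownian motion, P(M_t ≥ a) = 2 · P(B_t ≥ a) for a ≥ 0. Since B_t ~ N(0, t), P(B_t ≥ 2.84) = 1 − Φ(2.84/√t) = 1 − Φ(2.84/√16.71) = 1 − Φ(0.6948). So
  P(M_{16.71} ≥ 2.84) = 2(1 − Φ(0.6948)) ≈ 0.4872.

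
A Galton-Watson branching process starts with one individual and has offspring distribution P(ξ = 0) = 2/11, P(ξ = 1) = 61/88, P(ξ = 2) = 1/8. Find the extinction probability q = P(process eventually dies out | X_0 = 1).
q = 1

Mean offspring μ = 0·2/11 + 1·61/88 + 2·1/8 = 83/88 ≤ 1. For μ ≤ 1 with offspring not concentrated at 1, the Galton-Watson process goes extinct almost surely, so q = 1.
(Algebraic check: The pgf is f(s) = 2/11 + 61/88·s + 1/8·s². The extinction probability q is the smallest fixed point of f in [0, 1]. Setting s = f(s):
  1/8·s² + (61/88 − 1)·s + 2/11 = 0
  1/8·s² − (2/11 + 1/8)·s + 2/11 = 0
which factors as (s − 1)·(1/8·s − 2/11) = 0, giving roots s = 1 and s = (2/11)/(1/8) = 16/11. Since 16/11 ≥ 1, the smallest root in [0, 1] is s = 1.)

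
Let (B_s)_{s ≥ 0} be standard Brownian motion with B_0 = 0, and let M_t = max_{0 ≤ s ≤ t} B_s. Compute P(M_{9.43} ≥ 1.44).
P(M_{9.43} ≥ 1.44) = 2·P(B_{9.43} ≥ 1.44) = 2(1 − Φ(1.44/√9.43)) ≈ 0.6391

By the reflection principle for Brownian motion, P(M_t ≥ a) = 2 · P(B_t ≥ a) for a ≥ 0. Since B_t ~ N(0, t), P(B_t ≥ 1.44) = 1 − Φ(1.44/√t) = 1 − Φ(1.44/√9.43) = 1 − Φ(0.4689). So
  P(M_{9.43} ≥ 1.44) = 2(1 − Φ(0.4689)) ≈ 0.6391.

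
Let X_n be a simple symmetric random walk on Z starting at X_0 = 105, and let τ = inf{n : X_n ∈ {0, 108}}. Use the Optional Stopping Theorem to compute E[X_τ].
E[X_τ] = 105

X_n is a martingale and τ is a bounded-mean stopping time (indeed τ is finite a.s. with bounded expectation since the walk is in a bounded region). By the OST, E[X_τ] = E[X_0] = 105. Equivalently: E[X_τ] = 108 · P(hit 108 first) + 0 · P(hit 0 first) = 108 · (105/108) = 105.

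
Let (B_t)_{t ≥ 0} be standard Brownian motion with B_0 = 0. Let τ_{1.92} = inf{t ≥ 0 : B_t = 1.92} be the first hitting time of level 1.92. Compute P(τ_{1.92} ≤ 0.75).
P(τ_{1.92} ≤ 0.75) = 2(1 − Φ(1.92/√0.75)) = 2(1 − Φ(2.2170)) ≈ 0.0266

By the reflection principle for standard BM, P(τ_b ≤ t) = 2 · P(B_t ≥ b). Since B_t ~ N(0, t), P(B_t ≥ 1.92) = 1 − Φ(1.92/√t) = 1 − Φ(1.92/√0.75) = 1 − Φ(2.2170) ≈ 0.01331. Doubling: P(τ_{1.92} ≤ 0.75) ≈ 2 · 0.01331 = 0.02662 ≈ 0.0266.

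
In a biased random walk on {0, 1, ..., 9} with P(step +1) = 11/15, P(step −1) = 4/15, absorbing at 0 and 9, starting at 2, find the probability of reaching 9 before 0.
P(hit 9 before 0) = (1 − (4/11)^2) / (1 − (4/11)^9) = 292307565/336812221

Let u_k denote P(reach 9 before 0 | start at k). Boundary: u_0 = 0, u_9 = 1. Recurrence: u_k = 11/15·u_{k+1} + 4/15·u_{k-1} for 1 ≤ k ≤ 8. Try u_k = A + B·r^k with r = q/p = (4/15)/(11/15) = 4/11. Substitution satisfies the recurrence; boundary conditions give:
  u_k = (1 − r^k) / (1 − r^N) = (1 − (4/11)^2) / (1 − (4/11)^9) = 292307565/336812221.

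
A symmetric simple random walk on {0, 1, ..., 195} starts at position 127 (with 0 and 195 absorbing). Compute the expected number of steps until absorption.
E[τ | X_0 = 127] = 8636

Let v_k = E[τ | X_0 = k]. Boundary: v_0 = v_195 = 0. Recurrence: v_k = 1 + (v_{k-1} + v_{k+1})/2 for 1 ≤ k ≤ 194. The particular solution to v_k − (v_{k-1} + v_{k+1})/2 = 1 is v_k = −k^2. Adding homogeneous solution A + B k and matching boundaries gives v_k = k (195 − k). Substituting k = 127: v_127 = 127 · 68 = 8636.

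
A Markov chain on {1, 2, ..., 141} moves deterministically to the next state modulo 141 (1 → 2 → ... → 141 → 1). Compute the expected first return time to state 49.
E[T_49 | X_0 = 49] = 141

The chain cycles deterministically, so starting at state 49 it returns in exactly 141 steps. Equivalently, the stationary distribution is uniform π_j = 1/141 for every state j, so by Kac's formula E[T_49] = 1/π_49 = 141.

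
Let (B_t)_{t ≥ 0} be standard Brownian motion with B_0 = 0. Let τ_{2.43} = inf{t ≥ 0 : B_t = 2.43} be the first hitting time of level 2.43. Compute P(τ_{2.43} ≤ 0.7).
P(τ_{2.43} ≤ 0.7) = 2(1 − Φ(2.43/√0.7)) = 2(1 − Φ(2.9044)) ≈ 0.0037

By the reflection principle for standard BM, P(τ_b ≤ t) = 2 · P(B_t ≥ b). Since B_t ~ N(0, t), P(B_t ≥ 2.43) = 1 − Φ(2.43/√t) = 1 − Φ(2.43/√0.7) = 1 − Φ(2.9044) ≈ 0.00184. Doubling: P(τ_{2.43} ≤ 0.7) ≈ 2 · 0.00184 = 0.00368 ≈ 0.0037.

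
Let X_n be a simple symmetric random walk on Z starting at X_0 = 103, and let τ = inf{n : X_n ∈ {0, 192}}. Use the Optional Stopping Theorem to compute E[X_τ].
E[X_τ] = 103

X_n is a martingale and τ is a bounded-mean stopping time (indeed τ is finite a.s. with bounded expectation since the walk is in a bounded region). By the OST, E[X_τ] = E[X_0] = 103. Equivalently: E[X_τ] = 192 · P(hit 192 first) + 0 · P(hit 0 first) = 192 · (103/192) = 103.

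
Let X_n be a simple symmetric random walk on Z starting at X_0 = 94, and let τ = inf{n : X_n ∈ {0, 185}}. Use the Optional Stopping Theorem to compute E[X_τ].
E[X_τ] = 94

X_n is a martingale and τ is a bounded-mean stopping time (indeed τ is finite a.s. with bounded expectation since the walk is in a bounded region). By the OST, E[X_τ] = E[X_0] = 94. Equivalently: E[X_τ] = 185 · P(hit 185 first) + 0 · P(hit 0 first) = 185 · (94/185) = 94.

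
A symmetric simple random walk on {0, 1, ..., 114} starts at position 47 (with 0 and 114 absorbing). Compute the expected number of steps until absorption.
E[τ | X_0 = 47] = 3149

Let v_k = E[τ | X_0 = k]. Boundary: v_0 = v_114 = 0. Recurrence: v_k = 1 + (v_{k-1} + v_{k+1})/2 for 1 ≤ k ≤ 113. The particular solution to v_k − (v_{k-1} + v_{k+1})/2 = 1 is v_k = −k^2. Adding homogeneous solution A + B k and matching boundaries gives v_k = k (114 − k). Substituting k = 47: v_47 = 47 · 67 = 3149.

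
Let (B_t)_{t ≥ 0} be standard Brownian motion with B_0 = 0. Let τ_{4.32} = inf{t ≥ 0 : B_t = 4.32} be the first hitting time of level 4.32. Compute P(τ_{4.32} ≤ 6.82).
P(τ_{4.32} ≤ 6.82) = 2(1 − Φ(4.32/√6.82)) = 2(1 − Φ(1.6542)) ≈ 0.0981

By the reflection principle for standard BM, P(τ_b ≤ t) = 2 · P(B_t ≥ b). Since B_t ~ N(0, t), P(B_t ≥ 4.32) = 1 − Φ(4.32/√t) = 1 − Φ(4.32/√6.82) = 1 − Φ(1.6542) ≈ 0.04904. Doubling: P(τ_{4.32} ≤ 6.82) ≈ 2 · 0.04904 = 0.09808 ≈ 0.0981.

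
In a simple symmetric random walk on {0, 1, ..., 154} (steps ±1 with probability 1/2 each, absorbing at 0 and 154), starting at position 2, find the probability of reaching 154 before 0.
P(hit 154 before 0) = 2/154 = 1/77

Let u_k = P(hit 154 before 0 | start at k). Then u_0 = 0, u_154 = 1, and u_k = u_{k-1}/2 + u_{k+1}/2 for 1 ≤ k ≤ 153. This harmonic recurrence is solved by u_k = k/154, giving u_2 = 2/154 = 1/77.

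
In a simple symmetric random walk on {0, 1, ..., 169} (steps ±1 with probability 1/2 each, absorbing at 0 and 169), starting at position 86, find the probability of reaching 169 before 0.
P(hit 169 before 0) = 86/169

Let u_k = P(hit 169 before 0 | start at k). Then u_0 = 0, u_169 = 1, and u_k = u_{k-1}/2 + u_{k+1}/2 for 1 ≤ k ≤ 168. This harmonic recurrence is solved by u_k = k/169, giving u_86 = 86/169.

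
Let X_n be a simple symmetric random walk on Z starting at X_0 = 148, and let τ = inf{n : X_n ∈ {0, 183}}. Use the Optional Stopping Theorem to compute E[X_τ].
E[X_τ] = 148

X_n is a martingale and τ is a bounded-mean stopping time (indeed τ is finite a.s. with bounded expectation since the walk is in a bounded region). By the OST, E[X_τ] = E[X_0] = 148. Equivalently: E[X_τ] = 183 · P(hit 183 first) + 0 · P(hit 0 first) = 183 · (148/183) = 148.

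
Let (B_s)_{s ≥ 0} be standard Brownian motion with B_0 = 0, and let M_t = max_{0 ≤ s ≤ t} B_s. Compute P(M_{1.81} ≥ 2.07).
P(M_{1.81} ≥ 2.07) = 2·P(B_{1.81} ≥ 2.07) = 2(1 − Φ(2.07/√1.81)) ≈ 0.1239

By the reflection principle for Brownian motion, P(M_t ≥ a) = 2 · P(B_t ≥ a) for a ≥ 0. Since B_t ~ N(0, t), P(B_t ≥ 2.07) = 1 − Φ(2.07/√t) = 1 − Φ(2.07/√1.81) = 1 − Φ(1.5386). So
  P(M_{1.81} ≥ 2.07) = 2(1 − Φ(1.5386)) ≈ 0.1239.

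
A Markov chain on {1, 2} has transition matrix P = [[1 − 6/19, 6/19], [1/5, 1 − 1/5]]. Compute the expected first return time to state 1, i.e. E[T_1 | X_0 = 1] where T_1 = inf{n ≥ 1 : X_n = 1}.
E[T_1 | X_0 = 1] = 1/π_1 = 49/19

For an irreducible recurrent Markov chain with stationary distribution π, E[T_i | X_0 = i] = 1/π_i (Kac's formula). Here π_1 = (1/5)/(6/19 + 1/5) = (1/5)/(49/95) = 19/49, so E[T_1 | X_0 = 1] = 1/π_1 = (6/19 + 1/5)/(1/5) = (49/95)/(1/5) = 49/19.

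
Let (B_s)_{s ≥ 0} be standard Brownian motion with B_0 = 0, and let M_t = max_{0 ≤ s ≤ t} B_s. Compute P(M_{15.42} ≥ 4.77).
P(M_{15.42} ≥ 4.77) = 2·P(B_{15.42} ≥ 4.77) = 2(1 − Φ(4.77/√15.42)) ≈ 0.2245

By the reflection principle for Brownian motion, P(M_t ≥ a) = 2 · P(B_t ≥ a) for a ≥ 0. Since B_t ~ N(0, t), P(B_t ≥ 4.77) = 1 − Φ(4.77/√t) = 1 − Φ(4.77/√15.42) = 1 − Φ(1.2147). So
  P(M_{15.42} ≥ 4.77) = 2(1 − Φ(1.2147)) ≈ 0.2245.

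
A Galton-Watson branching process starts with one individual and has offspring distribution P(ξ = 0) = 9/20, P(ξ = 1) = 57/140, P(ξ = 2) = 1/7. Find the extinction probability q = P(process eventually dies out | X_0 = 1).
q = 1

Mean offspring μ = 0·9/20 + 1·57/140 + 2·1/7 = 97/140 ≤ 1. For μ ≤ 1 with offspring not concentrated at 1, the Galton-Watson process goes extinct almost surely, so q = 1.
(Algebraic check: The pgf is f(s) = 9/20 + 57/140·s + 1/7·s². The extinction probability q is the smallest fixed point of f in [0, 1]. Setting s = f(s):
  1/7·s² + (57/140 − 1)·s + 9/20 = 0
  1/7·s² − (9/20 + 1/7)·s + 9/20 = 0
which factors as (s − 1)·(1/7·s − 9/20) = 0, giving roots s = 1 and s = (9/20)/(1/7) = 63/20. Since 63/20 ≥ 1, the smallest root in [0, 1] is s = 1.)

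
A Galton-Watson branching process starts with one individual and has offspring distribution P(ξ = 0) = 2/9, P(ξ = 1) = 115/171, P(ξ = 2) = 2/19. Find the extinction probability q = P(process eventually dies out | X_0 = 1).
q = 1

Mean offspring μ = 0·2/9 + 1·115/171 + 2·2/19 = 151/171 ≤ 1. For μ ≤ 1 with offspring not concentrated at 1, the Galton-Watson process goes extinct almost surely, so q = 1.
(Algebraic check: The pgf is f(s) = 2/9 + 115/171·s + 2/19·s². The extinction probability q is the smallest fixed point of f in [0, 1]. Setting s = f(s):
  2/19·s² + (115/171 − 1)·s + 2/9 = 0
  2/19·s² − (2/9 + 2/19)·s + 2/9 = 0
which factors as (s − 1)·(2/19·s − 2/9) = 0, giving roots s = 1 and s = (2/9)/(2/19) = 19/9. Since 19/9 ≥ 1, the smallest root in [0, 1] is s = 1.)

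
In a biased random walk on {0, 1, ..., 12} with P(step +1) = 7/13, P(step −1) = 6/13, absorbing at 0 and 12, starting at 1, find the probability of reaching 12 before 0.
P(hit 12 before 0) = (1 − (6/7)^1) / (1 − (6/7)^12) = 1977326743/11664504865

Let u_k denote P(reach 12 before 0 | start at k). Boundary: u_0 = 0, u_12 = 1. Recurrence: u_k = 7/13·u_{k+1} + 6/13·u_{k-1} for 1 ≤ k ≤ 11. Try u_k = A + B·r^k with r = q/p = (6/13)/(7/13) = 6/7. Substitution satisfies the recurrence; boundary conditions give:
  u_k = (1 − r^k) / (1 − r^N) = (1 − (6/7)^1) / (1 − (6/7)^12) = 1977326743/11664504865.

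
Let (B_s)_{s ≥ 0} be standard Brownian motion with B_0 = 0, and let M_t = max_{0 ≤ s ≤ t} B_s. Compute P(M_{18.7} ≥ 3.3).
P(M_{18.7} ≥ 3.3) = 2·P(B_{18.7} ≥ 3.3) = 2(1 − Φ(3.3/√18.7)) ≈ 0.4454

By the reflection principle for Brownian motion, P(M_t ≥ a) = 2 · P(B_t ≥ a) for a ≥ 0. Since B_t ~ N(0, t), P(B_t ≥ 3.3) = 1 − Φ(3.3/√t) = 1 − Φ(3.3/√18.7) = 1 − Φ(0.7631). So
  P(M_{18.7} ≥ 3.3) = 2(1 − Φ(0.7631)) ≈ 0.4454.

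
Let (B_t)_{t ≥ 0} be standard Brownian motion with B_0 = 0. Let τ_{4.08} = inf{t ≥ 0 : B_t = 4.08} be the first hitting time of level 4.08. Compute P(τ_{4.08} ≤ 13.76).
P(τ_{4.08} ≤ 13.76) = 2(1 − Φ(4.08/√13.76)) = 2(1 − Φ(1.0999)) ≈ 0.2714

By the reflection principle for standard BM, P(τ_b ≤ t) = 2 · P(B_t ≥ b). Since B_t ~ N(0, t), P(B_t ≥ 4.08) = 1 − Φ(4.08/√t) = 1 − Φ(4.08/√13.76) = 1 − Φ(1.0999) ≈ 0.13569. Doubling: P(τ_{4.08} ≤ 13.76) ≈ 2 · 0.13569 = 0.27138 ≈ 0.2714.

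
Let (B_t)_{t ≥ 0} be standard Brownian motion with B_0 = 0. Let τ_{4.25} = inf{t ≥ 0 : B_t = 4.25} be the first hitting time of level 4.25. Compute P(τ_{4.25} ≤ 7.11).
P(τ_{4.25} ≤ 7.11) = 2(1 − Φ(4.25/√7.11)) = 2(1 − Φ(1.5939)) ≈ 0.1110

By the reflection principle for standard BM, P(τ_b ≤ t) = 2 · P(B_t ≥ b). Since B_t ~ N(0, t), P(B_t ≥ 4.25) = 1 − Φ(4.25/√t) = 1 − Φ(4.25/√7.11) = 1 − Φ(1.5939) ≈ 0.05548. Doubling: P(τ_{4.25} ≤ 7.11) ≈ 2 · 0.05548 = 0.11096 ≈ 0.1110.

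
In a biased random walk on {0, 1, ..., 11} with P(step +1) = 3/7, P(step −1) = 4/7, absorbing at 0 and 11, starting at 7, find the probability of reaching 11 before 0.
P(hit 11 before 0) = (1 − (4/3)^7) / (1 − (4/3)^11) = 1149957/4017157

Let u_k denote P(reach 11 before 0 | start at k). Boundary: u_0 = 0, u_11 = 1. Recurrence: u_k = 3/7·u_{k+1} + 4/7·u_{k-1} for 1 ≤ k ≤ 10. Try u_k = A + B·r^k with r = q/p = (4/7)/(3/7) = 4/3. Substitution satisfies the recurrence; boundary conditions give:
  u_k = (1 − r^k) / (1 − r^N) = (1 − (4/3)^7) / (1 − (4/3)^11) = 1149957/4017157.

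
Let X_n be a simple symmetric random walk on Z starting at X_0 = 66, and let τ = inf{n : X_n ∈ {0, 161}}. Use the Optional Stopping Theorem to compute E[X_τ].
E[X_τ] = 66

X_n is a martingale and τ is a bounded-mean stopping time (indeed τ is finite a.s. with bounded expectation since the walk is in a bounded region). By the OST, E[X_τ] = E[X_0] = 66. Equivalently: E[X_τ] = 161 · P(hit 161 first) + 0 · P(hit 0 first) = 161 · (66/161) = 66.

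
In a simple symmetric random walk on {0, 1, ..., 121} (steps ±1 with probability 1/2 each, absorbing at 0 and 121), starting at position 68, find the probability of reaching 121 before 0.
P(hit 121 before 0) = 68/121

Let u_k = P(hit 121 before 0 | start at k). Then u_0 = 0, u_121 = 1, and u_k = u_{k-1}/2 + u_{k+1}/2 for 1 ≤ k ≤ 120. This harmonic recurrence is solved by u_k = k/121, giving u_68 = 68/121.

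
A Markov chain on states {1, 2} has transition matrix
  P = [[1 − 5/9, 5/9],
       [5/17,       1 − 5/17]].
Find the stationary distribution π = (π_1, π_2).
π_1 = 9/26, π_2 = 17/26

Solve πP = π with π_1 + π_2 = 1. From πP = π: π_1 · (1 − 5/9) + π_2 · 5/17 = π_1 ⇒ π_2 · 5/17 = π_1 · 5/9 ⇒ π_2/π_1 = (5/9)/(5/17) = 17/9. Together with π_1 + π_2 = 1:
  π_1 = (5/17)/(5/9 + 5/17) = (5/17)/(130/153) = 9/26,
  π_2 = (5/9)/(5/9 + 5/17) = (5/9)/(130/153) = 17/26.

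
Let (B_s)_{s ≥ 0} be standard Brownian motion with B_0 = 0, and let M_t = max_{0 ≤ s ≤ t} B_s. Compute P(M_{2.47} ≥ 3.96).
P(M_{2.47} ≥ 3.96) = 2·P(B_{2.47} ≥ 3.96) = 2(1 − Φ(3.96/√2.47)) ≈ 0.0117

By the reflection principle for Brownian motion, P(M_t ≥ a) = 2 · P(B_t ≥ a) for a ≥ 0. Since B_t ~ N(0, t), P(B_t ≥ 3.96) = 1 − Φ(3.96/√t) = 1 − Φ(3.96/√2.47) = 1 − Φ(2.5197). So
  P(M_{2.47} ≥ 3.96) = 2(1 − Φ(2.5197)) ≈ 0.0117.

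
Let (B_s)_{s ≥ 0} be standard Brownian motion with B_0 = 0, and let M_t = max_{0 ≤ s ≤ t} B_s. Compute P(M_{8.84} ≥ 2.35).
P(M_{8.84} ≥ 2.35) = 2·P(B_{8.84} ≥ 2.35) = 2(1 − Φ(2.35/√8.84)) ≈ 0.4293

By the reflection principle for Brownian motion, P(M_t ≥ a) = 2 · P(B_t ≥ a) for a ≥ 0. Since B_t ~ N(0, t), P(B_t ≥ 2.35) = 1 − Φ(2.35/√t) = 1 − Φ(2.35/√8.84) = 1 − Φ(0.7904). So
  P(M_{8.84} ≥ 2.35) = 2(1 − Φ(0.7904)) ≈ 0.4293.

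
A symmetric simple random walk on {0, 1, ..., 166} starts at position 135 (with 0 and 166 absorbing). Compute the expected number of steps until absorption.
E[τ | X_0 = 135] = 4185

Let v_k = E[τ | X_0 = k]. Boundary: v_0 = v_166 = 0. Recurrence: v_k = 1 + (v_{k-1} + v_{k+1})/2 for 1 ≤ k ≤ 165. The particular solution to v_k − (v_{k-1} + v_{k+1})/2 = 1 is v_k = −k^2. Adding homogeneous solution A + B k and matching boundaries gives v_k = k (166 − k). Substituting k = 135: v_135 = 135 · 31 = 4185.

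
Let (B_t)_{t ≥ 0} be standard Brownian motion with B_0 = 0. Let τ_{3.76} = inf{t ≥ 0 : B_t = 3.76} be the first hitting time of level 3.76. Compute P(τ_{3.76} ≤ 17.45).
P(τ_{3.76} ≤ 17.45) = 2(1 − Φ(3.76/√17.45)) = 2(1 − Φ(0.9001)) ≈ 0.3681

By the reflection principle for standard BM, P(τ_b ≤ t) = 2 · P(B_t ≥ b). Since B_t ~ N(0, t), P(B_t ≥ 3.76) = 1 − Φ(3.76/√t) = 1 − Φ(3.76/√17.45) = 1 − Φ(0.9001) ≈ 0.18403. Doubling: P(τ_{3.76} ≤ 17.45) ≈ 2 · 0.18403 = 0.36806 ≈ 0.3681.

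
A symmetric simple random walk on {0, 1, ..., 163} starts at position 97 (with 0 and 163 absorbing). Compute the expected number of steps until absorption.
E[τ | X_0 = 97] = 6402

Let v_k = E[τ | X_0 = k]. Boundary: v_0 = v_163 = 0. Recurrence: v_k = 1 + (v_{k-1} + v_{k+1})/2 for 1 ≤ k ≤ 162. The particular solution to v_k − (v_{k-1} + v_{k+1})/2 = 1 is v_k = −k^2. Adding homogeneous solution A + B k and matching boundaries gives v_k = k (163 − k). Substituting k = 97: v_97 = 97 · 66 = 6402.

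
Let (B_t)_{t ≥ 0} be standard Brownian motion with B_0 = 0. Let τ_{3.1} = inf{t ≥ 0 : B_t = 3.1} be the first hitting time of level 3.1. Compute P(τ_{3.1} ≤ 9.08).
P(τ_{3.1} ≤ 9.08) = 2(1 − Φ(3.1/√9.08)) = 2(1 − Φ(1.0288)) ≈ 0.3036

By the reflection principle for standard BM, P(τ_b ≤ t) = 2 · P(B_t ≥ b). Since B_t ~ N(0, t), P(B_t ≥ 3.1) = 1 − Φ(3.1/√t) = 1 − Φ(3.1/√9.08) = 1 − Φ(1.0288) ≈ 0.15179. Doubling: P(τ_{3.1} ≤ 9.08) ≈ 2 · 0.15179 = 0.30358 ≈ 0.3036.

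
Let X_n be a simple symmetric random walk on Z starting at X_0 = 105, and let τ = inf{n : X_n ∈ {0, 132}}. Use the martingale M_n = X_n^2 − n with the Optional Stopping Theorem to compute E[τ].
E[τ] = 2835

M_n = X_n^2 − n is a martingale (since E[X_{n+1}^2 | F_n] = X_n^2 + 1). By OST (τ has finite mean in a bounded region), E[M_τ] = E[M_0] = X_0^2 − 0 = 105^2 = 11025. Also E[M_τ] = E[X_τ^2] − E[τ]. The walk exits at 0 or 132, with P(hit 132 first) = 105/132, so E[X_τ^2] = 132^2 · 105/132 + 0 = 13860. Thus E[τ] = E[X_τ^2] − E[M_τ] = 13860 − 11025 = 2835 = 105(132 − 105) = 2835.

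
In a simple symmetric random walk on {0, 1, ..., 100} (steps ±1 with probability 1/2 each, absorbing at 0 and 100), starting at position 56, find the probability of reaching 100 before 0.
P(hit 100 before 0) = 56/100 = 14/25

Let u_k = P(hit 100 before 0 | start at k). Then u_0 = 0, u_100 = 1, and u_k = u_{k-1}/2 + u_{k+1}/2 for 1 ≤ k ≤ 99. This harmonic recurrence is solved by u_k = k/100, giving u_56 = 56/100 = 14/25.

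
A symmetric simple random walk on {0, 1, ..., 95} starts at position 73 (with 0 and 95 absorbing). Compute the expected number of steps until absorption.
E[τ | X_0 = 73] = 1606

Let v_k = E[τ | X_0 = k]. Boundary: v_0 = v_95 = 0. Recurrence: v_k = 1 + (v_{k-1} + v_{k+1})/2 for 1 ≤ k ≤ 94. The particular solution to v_k − (v_{k-1} + v_{k+1})/2 = 1 is v_k = −k^2. Adding homogeneous solution A + B k and matching boundaries gives v_k = k (95 − k). Substituting k = 73: v_73 = 73 · 22 = 1606.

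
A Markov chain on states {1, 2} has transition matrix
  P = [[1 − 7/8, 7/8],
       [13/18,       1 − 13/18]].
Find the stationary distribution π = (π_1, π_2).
π_1 = 52/115, π_2 = 63/115

Solve πP = π with π_1 + π_2 = 1. From πP = π: π_1 · (1 − 7/8) + π_2 · 13/18 = π_1 ⇒ π_2 · 13/18 = π_1 · 7/8 ⇒ π_2/π_1 = (7/8)/(13/18) = 63/52. Together with π_1 + π_2 = 1:
  π_1 = (13/18)/(7/8 + 13/18) = (13/18)/(115/72) = 52/115,
  π_2 = (7/8)/(7/8 + 13/18) = (7/8)/(115/72) = 63/115.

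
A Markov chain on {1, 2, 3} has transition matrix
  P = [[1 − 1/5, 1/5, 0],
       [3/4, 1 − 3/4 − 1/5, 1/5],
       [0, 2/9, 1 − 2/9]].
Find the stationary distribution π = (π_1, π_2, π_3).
π = (75/113, 20/113, 18/113)

This is a birth-death chain on three states, which satisfies detailed balance: π_1 · P_{12} = π_2 · P_{21} and π_2 · P_{23} = π_3 · P_{32}.
From π_1 · 1/5 = π_2 · 3/4: π_2/π_1 = (1/5)/(3/4) = 4/15.
From π_2 · 1/5 = π_3 · 2/9: π_3/π_2 = (1/5)/(2/9) = 9/10.
Take π_1 proportional to 1; then unnormalized π = (1, 4/15, 6/25). Normalize by dividing by the sum 113/75:
  π = (75/113, 20/113, 18/113).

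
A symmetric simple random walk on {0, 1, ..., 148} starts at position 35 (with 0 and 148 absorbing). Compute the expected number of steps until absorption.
E[τ | X_0 = 35] = 3955

Let v_k = E[τ | X_0 = k]. Boundary: v_0 = v_148 = 0. Recurrence: v_k = 1 + (v_{k-1} + v_{k+1})/2 for 1 ≤ k ≤ 147. The particular solution to v_k − (v_{k-1} + v_{k+1})/2 = 1 is v_k = −k^2. Adding homogeneous solution A + B k and matching boundaries gives v_k = k (148 − k). Substituting k = 35: v_35 = 35 · 113 = 3955.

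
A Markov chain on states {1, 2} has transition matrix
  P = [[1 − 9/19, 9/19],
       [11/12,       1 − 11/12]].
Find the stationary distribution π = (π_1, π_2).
π_1 = 209/317, π_2 = 108/317

Solve πP = π with π_1 + π_2 = 1. From πP = π: π_1 · (1 − 9/19) + π_2 · 11/12 = π_1 ⇒ π_2 · 11/12 = π_1 · 9/19 ⇒ π_2/π_1 = (9/19)/(11/12) = 108/209. Together with π_1 + π_2 = 1:
  π_1 = (11/12)/(9/19 + 11/12) = (11/12)/(317/228) = 209/317,
  π_2 = (9/19)/(9/19 + 11/12) = (9/19)/(317/228) = 108/317.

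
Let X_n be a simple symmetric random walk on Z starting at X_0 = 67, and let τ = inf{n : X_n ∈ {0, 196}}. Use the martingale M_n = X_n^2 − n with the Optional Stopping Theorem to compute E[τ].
E[τ] = 8643

M_n = X_n^2 − n is a martingale (since E[X_{n+1}^2 | F_n] = X_n^2 + 1). By OST (τ has finite mean in a bounded region), E[M_τ] = E[M_0] = X_0^2 − 0 = 67^2 = 4489. Also E[M_τ] = E[X_τ^2] − E[τ]. The walk exits at 0 or 196, with P(hit 196 first) = 67/196, so E[X_τ^2] = 196^2 · 67/196 + 0 = 13132. Thus E[τ] = E[X_τ^2] − E[M_τ] = 13132 − 4489 = 8643 = 67(196 − 67) = 8643.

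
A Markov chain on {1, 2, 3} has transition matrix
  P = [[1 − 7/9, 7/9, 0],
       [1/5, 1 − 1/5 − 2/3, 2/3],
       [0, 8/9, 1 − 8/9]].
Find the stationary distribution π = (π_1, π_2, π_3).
π = (36/281, 140/281, 105/281)

This is a birth-death chain on three states, which satisfies detailed balance: π_1 · P_{12} = π_2 · P_{21} and π_2 · P_{23} = π_3 · P_{32}.
From π_1 · 7/9 = π_2 · 1/5: π_2/π_1 = (7/9)/(1/5) = 35/9.
From π_2 · 2/3 = π_3 · 8/9: π_3/π_2 = (2/3)/(8/9) = 3/4.
Take π_1 proportional to 1; then unnormalized π = (1, 35/9, 35/12). Normalize by dividing by the sum 281/36:
  π = (36/281, 140/281, 105/281).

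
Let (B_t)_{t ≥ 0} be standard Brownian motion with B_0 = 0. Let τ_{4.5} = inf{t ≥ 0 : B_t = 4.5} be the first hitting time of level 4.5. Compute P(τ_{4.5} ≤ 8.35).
P(τ_{4.5} ≤ 8.35) = 2(1 − Φ(4.5/√8.35)) = 2(1 − Φ(1.5573)) ≈ 0.1194

By the reflection principle for standard BM, P(τ_b ≤ t) = 2 · P(B_t ≥ b). Since B_t ~ N(0, t), P(B_t ≥ 4.5) = 1 − Φ(4.5/√t) = 1 − Φ(4.5/√8.35) = 1 − Φ(1.5573) ≈ 0.05970. Doubling: P(τ_{4.5} ≤ 8.35) ≈ 2 · 0.05970 = 0.11940 ≈ 0.1194.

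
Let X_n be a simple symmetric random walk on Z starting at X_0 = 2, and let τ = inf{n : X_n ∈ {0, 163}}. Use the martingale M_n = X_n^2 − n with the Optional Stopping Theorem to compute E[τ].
E[τ] = 322

M_n = X_n^2 − n is a martingale (since E[X_{n+1}^2 | F_n] = X_n^2 + 1). By OST (τ has finite mean in a bounded region), E[M_τ] = E[M_0] = X_0^2 − 0 = 2^2 = 4. Also E[M_τ] = E[X_τ^2] − E[τ]. The walk exits at 0 or 163, with P(hit 163 first) = 2/163, so E[X_τ^2] = 163^2 · 2/163 + 0 = 326. Thus E[τ] = E[X_τ^2] − E[M_τ] = 326 − 4 = 322 = 2(163 − 2) = 322.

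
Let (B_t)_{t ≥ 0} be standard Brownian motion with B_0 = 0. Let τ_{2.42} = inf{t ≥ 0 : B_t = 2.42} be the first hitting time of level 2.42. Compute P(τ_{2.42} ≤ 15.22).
P(τ_{2.42} ≤ 15.22) = 2(1 − Φ(2.42/√15.22)) = 2(1 − Φ(0.6203)) ≈ 0.5351

By the reflection principle for standard BM, P(τ_b ≤ t) = 2 · P(B_t ≥ b). Since B_t ~ N(0, t), P(B_t ≥ 2.42) = 1 − Φ(2.42/√t) = 1 − Φ(2.42/√15.22) = 1 − Φ(0.6203) ≈ 0.26753. Doubling: P(τ_{2.42} ≤ 15.22) ≈ 2 · 0.26753 = 0.53506 ≈ 0.5351.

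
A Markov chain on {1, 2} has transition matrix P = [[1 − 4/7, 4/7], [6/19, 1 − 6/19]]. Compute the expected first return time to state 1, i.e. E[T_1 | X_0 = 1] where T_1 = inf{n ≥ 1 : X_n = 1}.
E[T_1 | X_0 = 1] = 1/π_1 = 59/21

For an irreducible recurrent Markov chain with stationary distribution π, E[T_i | X_0 = i] = 1/π_i (Kac's formula). Here π_1 = (6/19)/(4/7 + 6/19) = (6/19)/(118/133) = 21/59, so E[T_1 | X_0 = 1] = 1/π_1 = (4/7 + 6/19)/(6/19) = (118/133)/(6/19) = 59/21.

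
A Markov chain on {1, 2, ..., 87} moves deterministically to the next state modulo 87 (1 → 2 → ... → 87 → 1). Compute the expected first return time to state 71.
E[T_71 | X_0 = 71] = 87

The chain cycles deterministically, so starting at state 71 it returns in exactly 87 steps. Equivalently, the stationary distribution is uniform π_j = 1/87 for every state j, so by Kac's formula E[T_71] = 1/π_71 = 87.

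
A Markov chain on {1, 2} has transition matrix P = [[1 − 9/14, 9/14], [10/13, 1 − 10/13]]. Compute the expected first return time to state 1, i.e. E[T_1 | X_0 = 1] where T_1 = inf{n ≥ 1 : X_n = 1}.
E[T_1 | X_0 = 1] = 1/π_1 = 257/140

For an irreducible recurrent Markov chain with stationary distribution π, E[T_i | X_0 = i] = 1/π_i (Kac's formula). Here π_1 = (10/13)/(9/14 + 10/13) = (10/13)/(257/182) = 140/257, so E[T_1 | X_0 = 1] = 1/π_1 = (9/14 + 10/13)/(10/13) = (257/182)/(10/13) = 257/140.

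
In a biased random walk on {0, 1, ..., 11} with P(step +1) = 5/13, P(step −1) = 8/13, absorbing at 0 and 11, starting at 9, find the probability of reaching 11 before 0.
P(hit 11 before 0) = (1 − (8/5)^9) / (1 − (8/5)^11) = 1102205025/2847035489

Let u_k denote P(reach 11 before 0 | start at k). Boundary: u_0 = 0, u_11 = 1. Recurrence: u_k = 5/13·u_{k+1} + 8/13·u_{k-1} for 1 ≤ k ≤ 10. Try u_k = A + B·r^k with r = q/p = (8/13)/(5/13) = 8/5. Substitution satisfies the recurrence; boundary conditions give:
  u_k = (1 − r^k) / (1 − r^N) = (1 − (8/5)^9) / (1 − (8/5)^11) = 1102205025/2847035489.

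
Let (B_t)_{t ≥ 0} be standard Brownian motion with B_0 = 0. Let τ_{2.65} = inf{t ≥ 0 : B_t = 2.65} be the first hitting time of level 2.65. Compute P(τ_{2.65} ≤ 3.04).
P(τ_{2.65} ≤ 3.04) = 2(1 − Φ(2.65/√3.04)) = 2(1 − Φ(1.5199)) ≈ 0.1285

By the reflection principle for standard BM, P(τ_b ≤ t) = 2 · P(B_t ≥ b). Since B_t ~ N(0, t), P(B_t ≥ 2.65) = 1 − Φ(2.65/√t) = 1 − Φ(2.65/√3.04) = 1 − Φ(1.5199) ≈ 0.06427. Doubling: P(τ_{2.65} ≤ 3.04) ≈ 2 · 0.06427 = 0.12854 ≈ 0.1285.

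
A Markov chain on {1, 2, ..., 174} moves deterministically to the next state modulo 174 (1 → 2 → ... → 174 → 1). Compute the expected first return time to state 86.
E[T_86 | X_0 = 86] = 174

The chain cycles deterministically, so starting at state 86 it returns in exactly 174 steps. Equivalently, the stationary distribution is uniform π_j = 1/174 for every state j, so by Kac's formula E[T_86] = 1/π_86 = 174.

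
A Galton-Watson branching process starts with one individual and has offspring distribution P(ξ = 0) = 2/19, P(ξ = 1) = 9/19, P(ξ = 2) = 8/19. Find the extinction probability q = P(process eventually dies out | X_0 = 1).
q = 1/4

The pgf is f(s) = 2/19 + 9/19·s + 8/19·s². The extinction probability q is the smallest fixed point of f in [0, 1]. Setting s = f(s):
  8/19·s² + (9/19 − 1)·s + 2/19 = 0
  8/19·s² − (2/19 + 8/19)·s + 2/19 = 0
which factors as (s − 1)·(8/19·s − 2/19) = 0, giving roots s = 1 and s = (2/19)/(8/19) = 1/4.
Mean offspring μ = 9/19 + 2·8/19 = 25/19 > 1 (supercritical), so q < 1. The extinction probability is the smaller root: q = (2/19)/(8/19) = 1/4.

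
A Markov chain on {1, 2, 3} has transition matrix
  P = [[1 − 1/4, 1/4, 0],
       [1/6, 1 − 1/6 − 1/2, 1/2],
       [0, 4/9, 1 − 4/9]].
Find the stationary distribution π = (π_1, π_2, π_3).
π = (16/67, 24/67, 27/67)

This is a birth-death chain on three states, which satisfies detailed balance: π_1 · P_{12} = π_2 · P_{21} and π_2 · P_{23} = π_3 · P_{32}.
From π_1 · 1/4 = π_2 · 1/6: π_2/π_1 = (1/4)/(1/6) = 3/2.
From π_2 · 1/2 = π_3 · 4/9: π_3/π_2 = (1/2)/(4/9) = 9/8.
Take π_1 proportional to 1; then unnormalized π = (1, 3/2, 27/16). Normalize by dividing by the sum 67/16:
  π = (16/67, 24/67, 27/67).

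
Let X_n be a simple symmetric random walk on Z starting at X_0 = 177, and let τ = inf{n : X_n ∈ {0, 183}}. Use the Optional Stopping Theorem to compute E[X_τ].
E[X_τ] = 177

X_n is a martingale and τ is a bounded-mean stopping time (indeed τ is finite a.s. with bounded expectation since the walk is in a bounded region). By the OST, E[X_τ] = E[X_0] = 177. Equivalently: E[X_τ] = 183 · P(hit 183 first) + 0 · P(hit 0 first) = 183 · (177/183) = 177.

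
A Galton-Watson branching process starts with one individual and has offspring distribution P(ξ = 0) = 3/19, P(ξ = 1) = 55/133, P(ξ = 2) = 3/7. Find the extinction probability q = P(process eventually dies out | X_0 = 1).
q = 7/19

The pgf is f(s) = 3/19 + 55/133·s + 3/7·s². The extinction probability q is the smallest fixed point of f in [0, 1]. Setting s = f(s):
  3/7·s² + (55/133 − 1)·s + 3/19 = 0
  3/7·s² − (3/19 + 3/7)·s + 3/19 = 0
which factors as (s − 1)·(3/7·s − 3/19) = 0, giving roots s = 1 and s = (3/19)/(3/7) = 7/19.
Mean offspring μ = 55/133 + 2·3/7 = 169/133 > 1 (supercritical), so q < 1. The extinction probability is the smaller root: q = (3/19)/(3/7) = 7/19.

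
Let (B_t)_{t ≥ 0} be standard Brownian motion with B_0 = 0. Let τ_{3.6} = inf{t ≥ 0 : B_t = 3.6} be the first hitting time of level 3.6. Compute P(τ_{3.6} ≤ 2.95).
P(τ_{3.6} ≤ 2.95) = 2(1 − Φ(3.6/√2.95)) = 2(1 − Φ(2.0960)) ≈ 0.0361

By the reflection principle for standard BM, P(τ_b ≤ t) = 2 · P(B_t ≥ b). Since B_t ~ N(0, t), P(B_t ≥ 3.6) = 1 − Φ(3.6/√t) = 1 − Φ(3.6/√2.95) = 1 − Φ(2.0960) ≈ 0.01804. Doubling: P(τ_{3.6} ≤ 2.95) ≈ 2 · 0.01804 = 0.03608 ≈ 0.0361.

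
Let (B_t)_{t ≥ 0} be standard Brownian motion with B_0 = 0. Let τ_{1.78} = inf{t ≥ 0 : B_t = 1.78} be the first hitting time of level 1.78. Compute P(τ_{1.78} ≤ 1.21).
P(τ_{1.78} ≤ 1.21) = 2(1 − Φ(1.78/√1.21)) = 2(1 − Φ(1.6182)) ≈ 0.1056

By the reflection principle for standard BM, P(τ_b ≤ t) = 2 · P(B_t ≥ b). Since B_t ~ N(0, t), P(B_t ≥ 1.78) = 1 − Φ(1.78/√t) = 1 − Φ(1.78/√1.21) = 1 − Φ(1.6182) ≈ 0.05281. Doubling: P(τ_{1.78} ≤ 1.21) ≈ 2 · 0.05281 = 0.10562 ≈ 0.1056.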